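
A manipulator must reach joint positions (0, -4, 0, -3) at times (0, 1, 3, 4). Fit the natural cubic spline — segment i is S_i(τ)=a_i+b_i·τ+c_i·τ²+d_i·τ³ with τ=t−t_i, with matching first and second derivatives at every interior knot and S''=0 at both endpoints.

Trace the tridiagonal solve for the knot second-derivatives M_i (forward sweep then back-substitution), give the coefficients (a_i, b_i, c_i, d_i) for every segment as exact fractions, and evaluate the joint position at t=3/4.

  seg 0: a=0 b=-87/16 c=0 d=23/16
  seg 1: a=-4 b=-9/8 c=69/16 d=-11/8
  seg 2: a=0 b=-3/8 c=-63/16 d=21/16
S(3/4) = -3555/1024

Δ: Δ0=-4, Δ1=2, Δ2=-3
row 1: diag=6, rhs=36; c'=1/3, d'=6
row 2: denom=6−2·1/3=16/3; d'=(-30−2·6)/(16/3)=-63/8
back: M2=-63/8
back: M1=6−1/3·-63/8=69/8
M: M0=0, M1=69/8, M2=-63/8, M3=0
seg 0: a=0, c=M0/2=0, d=(M1−M0)/(6·1)=23/16, b=Δ0−h0·(2M0+M1)/6=-87/16
seg 1: a=-4, c=M1/2=69/16, d=(M2−M1)/(6·2)=-11/8, b=Δ1−h1·(2M1+M2)/6=-9/8
seg 2: a=0, c=M2/2=-63/16, d=(M3−M2)/(6·1)=21/16, b=Δ2−h2·(2M2+M3)/6=-3/8
t_q=3/4 → seg 0, τ=3/4; S=0+-87/16·τ+0·τ²+23/16·τ³=-3555/1024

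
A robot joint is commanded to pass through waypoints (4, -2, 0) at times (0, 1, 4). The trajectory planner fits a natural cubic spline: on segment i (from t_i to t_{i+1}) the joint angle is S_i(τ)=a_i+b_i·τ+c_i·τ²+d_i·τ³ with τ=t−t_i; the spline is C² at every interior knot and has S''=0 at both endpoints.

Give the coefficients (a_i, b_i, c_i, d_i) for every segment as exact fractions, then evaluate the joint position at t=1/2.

  seg 0: a=4 b=-41/6 c=0 d=5/6
  seg 1: a=-2 b=-13/3 c=5/2 d=-5/18
S(1/2) = 11/16

Δ: Δ0=-6, Δ1=2/3
row 1: diag=8, rhs=40; c'=3/8, d'=5
back: M1=5
M: M0=0, M1=5, M2=0
seg 0: a=4, c=M0/2=0, d=(M1−M0)/(6·1)=5/6, b=Δ0−h0·(2M0+M1)/6=-41/6
seg 1: a=-2, c=M1/2=5/2, d=(M2−M1)/(6·3)=-5/18, b=Δ1−h1·(2M1+M2)/6=-13/3
t_q=1/2 → seg 0, τ=1/2; S=4+-41/6·τ+0·τ²+5/6·τ³=11/16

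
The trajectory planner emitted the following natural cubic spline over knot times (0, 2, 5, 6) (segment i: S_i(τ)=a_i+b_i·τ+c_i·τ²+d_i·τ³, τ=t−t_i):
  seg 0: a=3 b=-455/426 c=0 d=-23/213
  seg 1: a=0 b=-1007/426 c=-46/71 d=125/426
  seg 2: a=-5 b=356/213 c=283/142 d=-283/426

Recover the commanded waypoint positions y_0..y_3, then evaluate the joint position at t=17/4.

y_0 = S_0(0) = a_0 = 3
y_1 = S_1(0) = a_1 = 0
y_2 = S_2(0) = a_2 = -5
y_3 = S_2(1) = -2
t_q=17/4 is in segment 1 (τ=9/4); S_1(τ)=-47769/9088

y_0=3 y_1=0 y_2=-5 y_3=-2
S(17/4) = -47769/9088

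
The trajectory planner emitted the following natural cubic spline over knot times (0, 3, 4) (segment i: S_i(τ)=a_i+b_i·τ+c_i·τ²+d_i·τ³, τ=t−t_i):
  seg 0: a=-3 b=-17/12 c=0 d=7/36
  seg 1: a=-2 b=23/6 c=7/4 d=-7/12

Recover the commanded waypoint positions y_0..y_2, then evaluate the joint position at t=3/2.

y_0=-3 y_1=-2 y_2=3
S(3/2) = -143/32

y_0 = S_0(0) = a_0 = -3
y_1 = S_1(0) = a_1 = -2
y_2 = S_1(1) = 3
t_q=3/2 is in segment 0 (τ=3/2); S_0(τ)=-143/32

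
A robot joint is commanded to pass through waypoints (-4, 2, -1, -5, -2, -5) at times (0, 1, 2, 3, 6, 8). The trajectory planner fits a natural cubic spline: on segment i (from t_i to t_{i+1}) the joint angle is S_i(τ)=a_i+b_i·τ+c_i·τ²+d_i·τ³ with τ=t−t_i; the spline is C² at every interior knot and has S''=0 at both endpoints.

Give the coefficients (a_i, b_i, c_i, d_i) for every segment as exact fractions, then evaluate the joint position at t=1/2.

  seg 0: a=-4 b=679/82 c=0 d=-187/82
  seg 1: a=2 b=59/41 c=-561/82 d=197/82
  seg 2: a=-1 b=-413/82 c=15/41 d=55/82
  seg 3: a=-5 b=-94/41 c=195/82 d=-35/82
  seg 4: a=-2 b=37/82 c=-60/41 d=10/41
S(1/2) = -95/656

Δ: Δ0=6, Δ1=-3, Δ2=-4, Δ3=1, Δ4=-3/2
row 1: diag=4, rhs=-54; c'=1/4, d'=-27/2
row 2: denom=4−1·1/4=15/4; d'=(-6−1·-27/2)/(15/4)=2
row 3: denom=8−1·4/15=116/15; d'=(30−1·2)/(116/15)=105/29
row 4: denom=10−3·45/116=1025/116; d'=(-15−3·105/29)/(1025/116)=-120/41
back: M4=-120/41
back: M3=105/29−45/116·-120/41=195/41
back: M2=2−4/15·195/41=30/41
back: M1=-27/2−1/4·30/41=-561/41
M: M0=0, M1=-561/41, M2=30/41, M3=195/41, M4=-120/41, M5=0
seg 0: a=-4, c=M0/2=0, d=(M1−M0)/(6·1)=-187/82, b=Δ0−h0·(2M0+M1)/6=679/82
seg 1: a=2, c=M1/2=-561/82, d=(M2−M1)/(6·1)=197/82, b=Δ1−h1·(2M1+M2)/6=59/41
seg 2: a=-1, c=M2/2=15/41, d=(M3−M2)/(6·1)=55/82, b=Δ2−h2·(2M2+M3)/6=-413/82
seg 3: a=-5, c=M3/2=195/82, d=(M4−M3)/(6·3)=-35/82, b=Δ3−h3·(2M3+M4)/6=-94/41
seg 4: a=-2, c=M4/2=-60/41, d=(M5−M4)/(6·2)=10/41, b=Δ4−h4·(2M4+M5)/6=37/82
t_q=1/2 → seg 0, τ=1/2; S=-4+679/82·τ+0·τ²+-187/82·τ³=-95/656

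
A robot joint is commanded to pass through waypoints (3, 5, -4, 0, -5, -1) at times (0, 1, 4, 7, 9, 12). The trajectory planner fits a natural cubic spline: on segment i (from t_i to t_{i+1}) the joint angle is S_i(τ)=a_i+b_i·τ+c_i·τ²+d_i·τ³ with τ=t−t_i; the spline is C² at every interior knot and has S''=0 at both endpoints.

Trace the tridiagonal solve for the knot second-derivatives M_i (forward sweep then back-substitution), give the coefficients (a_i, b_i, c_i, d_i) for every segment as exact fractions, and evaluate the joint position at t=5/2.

Δ: Δ0=2, Δ1=-3, Δ2=4/3, Δ3=-5/2, Δ4=4/3
row 1: diag=8, rhs=-30; c'=3/8, d'=-15/4
row 2: denom=12−3·3/8=87/8; d'=(26−3·-15/4)/(87/8)=298/87
row 3: denom=10−3·8/29=266/29; d'=(-23−3·298/87)/(266/29)=-965/266
row 4: denom=10−2·29/133=1272/133; d'=(23−2·-965/266)/(1272/133)=503/159
back: M4=503/159
back: M3=-965/266−29/133·503/159=-1373/318
back: M2=298/87−8/29·-1373/318=734/159
back: M1=-15/4−3/8·734/159=-581/106
M: M0=0, M1=-581/106, M2=734/159, M3=-1373/318, M4=503/159, M5=0
seg 0: a=3, c=M0/2=0, d=(M1−M0)/(6·1)=-581/636, b=Δ0−h0·(2M0+M1)/6=1853/636
seg 1: a=5, c=M1/2=-581/212, d=(M2−M1)/(6·3)=3211/5724, b=Δ1−h1·(2M1+M2)/6=55/318
seg 2: a=-4, c=M2/2=367/159, d=(M3−M2)/(6·3)=-947/1908, b=Δ2−h2·(2M2+M3)/6=-715/636
seg 3: a=0, c=M3/2=-1373/636, d=(M4−M3)/(6·2)=793/1272, b=Δ3−h3·(2M3+M4)/6=-215/318
seg 4: a=-5, c=M4/2=503/318, d=(M5−M4)/(6·3)=-503/2862, b=Δ4−h4·(2M4+M5)/6=-97/53
t_q=5/2 → seg 1, τ=3/2; S=5+55/318·τ+-581/212·τ²+3211/5724·τ³=1673/1696

  seg 0: a=3 b=1853/636 c=0 d=-581/636
  seg 1: a=5 b=55/318 c=-581/212 d=3211/5724
  seg 2: a=-4 b=-715/636 c=367/159 d=-947/1908
  seg 3: a=0 b=-215/318 c=-1373/636 d=793/1272
  seg 4: a=-5 b=-97/53 c=503/318 d=-503/2862
S(5/2) = 1673/1696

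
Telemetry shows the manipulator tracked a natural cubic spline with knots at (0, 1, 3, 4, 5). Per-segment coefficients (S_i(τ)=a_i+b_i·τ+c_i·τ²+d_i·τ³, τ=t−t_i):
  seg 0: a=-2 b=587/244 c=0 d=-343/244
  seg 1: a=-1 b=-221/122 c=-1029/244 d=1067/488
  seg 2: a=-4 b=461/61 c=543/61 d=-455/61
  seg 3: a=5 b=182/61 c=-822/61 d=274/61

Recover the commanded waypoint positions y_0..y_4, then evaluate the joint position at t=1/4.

y_0=-2 y_1=-1 y_2=-4 y_3=5 y_4=-1
S(1/4) = -22183/15616

y_0 = S_0(0) = a_0 = -2
y_1 = S_1(0) = a_1 = -1
y_2 = S_2(0) = a_2 = -4
y_3 = S_3(0) = a_3 = 5
y_4 = S_3(1) = -1
t_q=1/4 is in segment 0 (τ=1/4); S_0(τ)=-22183/15616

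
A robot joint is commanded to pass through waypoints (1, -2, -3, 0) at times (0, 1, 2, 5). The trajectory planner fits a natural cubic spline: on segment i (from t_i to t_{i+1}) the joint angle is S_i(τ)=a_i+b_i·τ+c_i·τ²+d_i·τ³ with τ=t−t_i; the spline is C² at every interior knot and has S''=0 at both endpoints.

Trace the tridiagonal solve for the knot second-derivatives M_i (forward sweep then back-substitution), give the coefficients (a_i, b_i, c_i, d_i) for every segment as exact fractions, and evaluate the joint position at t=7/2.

Δ: Δ0=-3, Δ1=-1, Δ2=1
row 1: diag=4, rhs=12; c'=1/4, d'=3
row 2: denom=8−1·1/4=31/4; d'=(12−1·3)/(31/4)=36/31
back: M2=36/31
back: M1=3−1/4·36/31=84/31
M: M0=0, M1=84/31, M2=36/31, M3=0
seg 0: a=1, c=M0/2=0, d=(M1−M0)/(6·1)=14/31, b=Δ0−h0·(2M0+M1)/6=-107/31
seg 1: a=-2, c=M1/2=42/31, d=(M2−M1)/(6·1)=-8/31, b=Δ1−h1·(2M1+M2)/6=-65/31
seg 2: a=-3, c=M2/2=18/31, d=(M3−M2)/(6·3)=-2/31, b=Δ2−h2·(2M2+M3)/6=-5/31
t_q=7/2 → seg 2, τ=3/2; S=-3+-5/31·τ+18/31·τ²+-2/31·τ³=-267/124

  seg 0: a=1 b=-107/31 c=0 d=14/31
  seg 1: a=-2 b=-65/31 c=42/31 d=-8/31
  seg 2: a=-3 b=-5/31 c=18/31 d=-2/31
S(7/2) = -267/124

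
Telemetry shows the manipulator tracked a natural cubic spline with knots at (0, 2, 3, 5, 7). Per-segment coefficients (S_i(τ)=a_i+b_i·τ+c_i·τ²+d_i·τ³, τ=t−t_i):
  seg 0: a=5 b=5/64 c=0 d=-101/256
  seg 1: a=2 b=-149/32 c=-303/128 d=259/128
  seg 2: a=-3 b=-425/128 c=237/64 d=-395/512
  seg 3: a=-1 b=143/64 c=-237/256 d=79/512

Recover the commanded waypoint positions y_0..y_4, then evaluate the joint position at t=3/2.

y_0 = S_0(0) = a_0 = 5
y_1 = S_1(0) = a_1 = 2
y_2 = S_2(0) = a_2 = -3
y_3 = S_3(0) = a_3 = -1
y_4 = S_3(2) = 1
t_q=3/2 is in segment 0 (τ=3/2); S_0(τ)=7753/2048

y_0=5 y_1=2 y_2=-3 y_3=-1 y_4=1
S(3/2) = 7753/2048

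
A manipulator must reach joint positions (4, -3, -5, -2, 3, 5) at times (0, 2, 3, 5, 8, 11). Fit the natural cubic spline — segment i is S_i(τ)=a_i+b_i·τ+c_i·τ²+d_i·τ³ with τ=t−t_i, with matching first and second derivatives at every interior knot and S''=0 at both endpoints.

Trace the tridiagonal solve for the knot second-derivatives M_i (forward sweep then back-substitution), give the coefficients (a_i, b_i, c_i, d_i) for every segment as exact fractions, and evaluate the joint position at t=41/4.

  seg 0: a=4 b=-27373/7194 c=0 d=1097/14388
  seg 1: a=-3 b=-20791/7194 c=1097/2398 d=1556/3597
  seg 2: a=-5 b=-443/654 c=4209/2398 d=-4795/14388
  seg 3: a=-2 b=16865/7194 c=-293/1199 d=133/21582
  seg 4: a=3 b=3757/3597 c=-453/2398 d=151/7194
S(41/4) = 711009/153472

Δ: Δ0=-7/2, Δ1=-2, Δ2=3/2, Δ3=5/3, Δ4=2/3
row 1: diag=6, rhs=9; c'=1/6, d'=3/2
row 2: denom=6−1·1/6=35/6; d'=(21−1·3/2)/(35/6)=117/35
row 3: denom=10−2·12/35=326/35; d'=(1−2·117/35)/(326/35)=-199/326
row 4: denom=12−3·105/326=3597/326; d'=(-6−3·-199/326)/(3597/326)=-453/1199
back: M4=-453/1199
back: M3=-199/326−105/326·-453/1199=-586/1199
back: M2=117/35−12/35·-586/1199=4209/1199
back: M1=3/2−1/6·4209/1199=1097/1199
M: M0=0, M1=1097/1199, M2=4209/1199, M3=-586/1199, M4=-453/1199, M5=0
seg 0: a=4, c=M0/2=0, d=(M1−M0)/(6·2)=1097/14388, b=Δ0−h0·(2M0+M1)/6=-27373/7194
seg 1: a=-3, c=M1/2=1097/2398, d=(M2−M1)/(6·1)=1556/3597, b=Δ1−h1·(2M1+M2)/6=-20791/7194
seg 2: a=-5, c=M2/2=4209/2398, d=(M3−M2)/(6·2)=-4795/14388, b=Δ2−h2·(2M2+M3)/6=-443/654
seg 3: a=-2, c=M3/2=-293/1199, d=(M4−M3)/(6·3)=133/21582, b=Δ3−h3·(2M3+M4)/6=16865/7194
seg 4: a=3, c=M4/2=-453/2398, d=(M5−M4)/(6·3)=151/7194, b=Δ4−h4·(2M4+M5)/6=3757/3597
t_q=41/4 → seg 4, τ=9/4; S=3+3757/3597·τ+-453/2398·τ²+151/7194·τ³=711009/153472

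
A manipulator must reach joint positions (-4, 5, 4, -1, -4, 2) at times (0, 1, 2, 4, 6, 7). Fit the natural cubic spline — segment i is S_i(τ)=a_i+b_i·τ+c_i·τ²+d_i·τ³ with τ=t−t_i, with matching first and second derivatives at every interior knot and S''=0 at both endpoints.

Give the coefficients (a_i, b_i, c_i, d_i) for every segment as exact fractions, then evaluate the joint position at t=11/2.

Δ: Δ0=9, Δ1=-1, Δ2=-5/2, Δ3=-3/2, Δ4=6
row 1: diag=4, rhs=-60; c'=1/4, d'=-15
row 2: denom=6−1·1/4=23/4; d'=(-9−1·-15)/(23/4)=24/23
row 3: denom=8−2·8/23=168/23; d'=(6−2·24/23)/(168/23)=15/28
row 4: denom=6−2·23/84=229/42; d'=(45−2·15/28)/(229/42)=1845/229
back: M4=1845/229
back: M3=15/28−23/84·1845/229=-765/458
back: M2=24/23−8/23·-765/458=372/229
back: M1=-15−1/4·372/229=-3528/229
M: M0=0, M1=-3528/229, M2=372/229, M3=-765/458, M4=1845/229, M5=0
seg 0: a=-4, c=M0/2=0, d=(M1−M0)/(6·1)=-588/229, b=Δ0−h0·(2M0+M1)/6=2649/229
seg 1: a=5, c=M1/2=-1764/229, d=(M2−M1)/(6·1)=650/229, b=Δ1−h1·(2M1+M2)/6=885/229
seg 2: a=4, c=M2/2=186/229, d=(M3−M2)/(6·2)=-503/1832, b=Δ2−h2·(2M2+M3)/6=-693/229
seg 3: a=-1, c=M3/2=-765/916, d=(M4−M3)/(6·2)=1485/1832, b=Δ3−h3·(2M3+M4)/6=-1407/458
seg 4: a=-4, c=M4/2=1845/458, d=(M5−M4)/(6·1)=-615/458, b=Δ4−h4·(2M4+M5)/6=759/229
t_q=11/2 → seg 3, τ=3/2; S=-1+-1407/458·τ+-765/916·τ²+1485/1832·τ³=-69637/14656

  seg 0: a=-4 b=2649/229 c=0 d=-588/229
  seg 1: a=5 b=885/229 c=-1764/229 d=650/229
  seg 2: a=4 b=-693/229 c=186/229 d=-503/1832
  seg 3: a=-1 b=-1407/458 c=-765/916 d=1485/1832
  seg 4: a=-4 b=759/229 c=1845/458 d=-615/458
S(11/2) = -69637/14656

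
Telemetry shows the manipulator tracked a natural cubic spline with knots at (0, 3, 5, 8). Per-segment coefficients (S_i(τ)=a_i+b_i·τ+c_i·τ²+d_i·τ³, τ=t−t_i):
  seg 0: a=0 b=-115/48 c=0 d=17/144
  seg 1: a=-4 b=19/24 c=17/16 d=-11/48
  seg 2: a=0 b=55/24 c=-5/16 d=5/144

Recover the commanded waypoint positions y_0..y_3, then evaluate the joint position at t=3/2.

y_0=0 y_1=-4 y_2=0 y_3=5
S(3/2) = -409/128

y_0 = S_0(0) = a_0 = 0
y_1 = S_1(0) = a_1 = -4
y_2 = S_2(0) = a_2 = 0
y_3 = S_2(3) = 5
t_q=3/2 is in segment 0 (τ=3/2); S_0(τ)=-409/128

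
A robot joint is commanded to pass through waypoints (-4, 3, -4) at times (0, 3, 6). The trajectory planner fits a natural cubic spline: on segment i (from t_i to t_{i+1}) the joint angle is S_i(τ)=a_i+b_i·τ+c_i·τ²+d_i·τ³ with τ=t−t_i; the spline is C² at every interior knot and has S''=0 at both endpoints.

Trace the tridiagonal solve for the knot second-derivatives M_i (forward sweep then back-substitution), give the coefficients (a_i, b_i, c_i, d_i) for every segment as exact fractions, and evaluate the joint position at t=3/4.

  seg 0: a=-4 b=7/2 c=0 d=-7/54
  seg 1: a=3 b=0 c=-7/6 d=7/54
S(3/4) = -183/128

Δ: Δ0=7/3, Δ1=-7/3
row 1: diag=12, rhs=-28; c'=1/4, d'=-7/3
back: M1=-7/3
M: M0=0, M1=-7/3, M2=0
seg 0: a=-4, c=M0/2=0, d=(M1−M0)/(6·3)=-7/54, b=Δ0−h0·(2M0+M1)/6=7/2
seg 1: a=3, c=M1/2=-7/6, d=(M2−M1)/(6·3)=7/54, b=Δ1−h1·(2M1+M2)/6=0
t_q=3/4 → seg 0, τ=3/4; S=-4+7/2·τ+0·τ²+-7/54·τ³=-183/128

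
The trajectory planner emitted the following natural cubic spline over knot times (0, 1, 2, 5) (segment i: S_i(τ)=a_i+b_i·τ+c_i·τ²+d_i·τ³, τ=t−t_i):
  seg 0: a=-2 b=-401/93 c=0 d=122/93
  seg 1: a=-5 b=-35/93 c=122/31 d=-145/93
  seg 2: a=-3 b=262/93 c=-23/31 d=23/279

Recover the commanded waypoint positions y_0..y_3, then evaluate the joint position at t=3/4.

y_0 = S_0(0) = a_0 = -2
y_1 = S_1(0) = a_1 = -5
y_2 = S_2(0) = a_2 = -3
y_3 = S_2(3) = 1
t_q=3/4 is in segment 0 (τ=3/4); S_0(τ)=-4643/992

y_0=-2 y_1=-5 y_2=-3 y_3=1
S(3/4) = -4643/992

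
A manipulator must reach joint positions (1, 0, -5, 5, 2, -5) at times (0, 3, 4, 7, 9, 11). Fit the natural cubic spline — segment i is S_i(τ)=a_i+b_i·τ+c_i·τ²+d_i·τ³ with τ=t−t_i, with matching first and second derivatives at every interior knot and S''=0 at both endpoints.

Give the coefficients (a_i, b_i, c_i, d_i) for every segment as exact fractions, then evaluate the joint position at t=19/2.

  seg 0: a=1 b=2078/1053 c=0 d=-2429/9477
  seg 1: a=0 b=-5209/1053 c=-2429/1053 d=791/351
  seg 2: a=-5 b=-2948/1053 c=4690/1053 d=-7612/9477
  seg 3: a=5 b=2356/1053 c=-974/351 d=3817/8424
  seg 4: a=2 b=-7213/2106 c=-79/1404 d=79/8424
S(19/2) = 6169/22464

Δ: Δ0=-1/3, Δ1=-5, Δ2=10/3, Δ3=-3/2, Δ4=-7/2
row 1: diag=8, rhs=-28; c'=1/8, d'=-7/2
row 2: denom=8−1·1/8=63/8; d'=(50−1·-7/2)/(63/8)=428/63
row 3: denom=10−3·8/21=62/7; d'=(-29−3·428/63)/(62/7)=-1037/186
row 4: denom=8−2·7/31=234/31; d'=(-12−2·-1037/186)/(234/31)=-79/702
back: M4=-79/702
back: M3=-1037/186−7/31·-79/702=-1948/351
back: M2=428/63−8/21·-1948/351=9380/1053
back: M1=-7/2−1/8·9380/1053=-4858/1053
M: M0=0, M1=-4858/1053, M2=9380/1053, M3=-1948/351, M4=-79/702, M5=0
seg 0: a=1, c=M0/2=0, d=(M1−M0)/(6·3)=-2429/9477, b=Δ0−h0·(2M0+M1)/6=2078/1053
seg 1: a=0, c=M1/2=-2429/1053, d=(M2−M1)/(6·1)=791/351, b=Δ1−h1·(2M1+M2)/6=-5209/1053
seg 2: a=-5, c=M2/2=4690/1053, d=(M3−M2)/(6·3)=-7612/9477, b=Δ2−h2·(2M2+M3)/6=-2948/1053
seg 3: a=5, c=M3/2=-974/351, d=(M4−M3)/(6·2)=3817/8424, b=Δ3−h3·(2M3+M4)/6=2356/1053
seg 4: a=2, c=M4/2=-79/1404, d=(M5−M4)/(6·2)=79/8424, b=Δ4−h4·(2M4+M5)/6=-7213/2106
t_q=19/2 → seg 4, τ=1/2; S=2+-7213/2106·τ+-79/1404·τ²+79/8424·τ³=6169/22464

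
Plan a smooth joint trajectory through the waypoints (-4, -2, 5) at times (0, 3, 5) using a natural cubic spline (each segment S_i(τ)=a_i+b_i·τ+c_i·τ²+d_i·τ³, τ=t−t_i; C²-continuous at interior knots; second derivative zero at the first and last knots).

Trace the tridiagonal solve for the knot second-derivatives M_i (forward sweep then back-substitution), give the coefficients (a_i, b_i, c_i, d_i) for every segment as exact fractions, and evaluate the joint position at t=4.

Δ: Δ0=2/3, Δ1=7/2
row 1: diag=10, rhs=17; c'=1/5, d'=17/10
back: M1=17/10
M: M0=0, M1=17/10, M2=0
seg 0: a=-4, c=M0/2=0, d=(M1−M0)/(6·3)=17/180, b=Δ0−h0·(2M0+M1)/6=-11/60
seg 1: a=-2, c=M1/2=17/20, d=(M2−M1)/(6·2)=-17/120, b=Δ1−h1·(2M1+M2)/6=71/30
t_q=4 → seg 1, τ=1; S=-2+71/30·τ+17/20·τ²+-17/120·τ³=43/40

  seg 0: a=-4 b=-11/60 c=0 d=17/180
  seg 1: a=-2 b=71/30 c=17/20 d=-17/120
S(4) = 43/40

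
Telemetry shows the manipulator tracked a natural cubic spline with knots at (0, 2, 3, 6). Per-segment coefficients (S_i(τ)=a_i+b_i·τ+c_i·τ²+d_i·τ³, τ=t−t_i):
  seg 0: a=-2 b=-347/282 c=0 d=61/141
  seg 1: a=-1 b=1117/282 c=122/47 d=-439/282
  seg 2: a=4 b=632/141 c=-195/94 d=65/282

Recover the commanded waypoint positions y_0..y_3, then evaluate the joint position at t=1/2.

y_0 = S_0(0) = a_0 = -2
y_1 = S_1(0) = a_1 = -1
y_2 = S_2(0) = a_2 = 4
y_3 = S_2(3) = 5
t_q=1/2 is in segment 0 (τ=1/2); S_0(τ)=-963/376

y_0=-2 y_1=-1 y_2=4 y_3=5
S(1/2) = -963/376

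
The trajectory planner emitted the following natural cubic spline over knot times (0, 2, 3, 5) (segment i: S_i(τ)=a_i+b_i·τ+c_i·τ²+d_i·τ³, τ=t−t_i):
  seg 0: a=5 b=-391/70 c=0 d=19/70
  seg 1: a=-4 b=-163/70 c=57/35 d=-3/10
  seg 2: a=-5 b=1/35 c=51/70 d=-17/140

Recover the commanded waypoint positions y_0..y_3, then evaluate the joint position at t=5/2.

y_0 = S_0(0) = a_0 = 5
y_1 = S_1(0) = a_1 = -4
y_2 = S_2(0) = a_2 = -5
y_3 = S_2(2) = -3
t_q=5/2 is in segment 1 (τ=1/2); S_1(τ)=-537/112

y_0=5 y_1=-4 y_2=-5 y_3=-3
S(5/2) = -537/112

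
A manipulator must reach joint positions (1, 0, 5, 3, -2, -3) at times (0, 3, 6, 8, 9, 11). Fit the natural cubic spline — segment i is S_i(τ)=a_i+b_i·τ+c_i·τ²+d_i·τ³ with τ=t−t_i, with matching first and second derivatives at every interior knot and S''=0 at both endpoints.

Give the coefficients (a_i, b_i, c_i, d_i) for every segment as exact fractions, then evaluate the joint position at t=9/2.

Δ: Δ0=-1/3, Δ1=5/3, Δ2=-1, Δ3=-5, Δ4=-1/2
row 1: diag=12, rhs=12; c'=1/4, d'=1
row 2: denom=10−3·1/4=37/4; d'=(-16−3·1)/(37/4)=-76/37
row 3: denom=6−2·8/37=206/37; d'=(-24−2·-76/37)/(206/37)=-368/103
row 4: denom=6−1·37/206=1199/206; d'=(27−1·-368/103)/(1199/206)=6298/1199
back: M4=6298/1199
back: M3=-368/103−37/206·6298/1199=-5415/1199
back: M2=-76/37−8/37·-5415/1199=-1292/1199
back: M1=1−1/4·-1292/1199=1522/1199
M: M0=0, M1=1522/1199, M2=-1292/1199, M3=-5415/1199, M4=6298/1199, M5=0
seg 0: a=1, c=M0/2=0, d=(M1−M0)/(6·3)=761/10791, b=Δ0−h0·(2M0+M1)/6=-3482/3597
seg 1: a=0, c=M1/2=761/1199, d=(M2−M1)/(6·3)=-469/3597, b=Δ1−h1·(2M1+M2)/6=3367/3597
seg 2: a=5, c=M2/2=-646/1199, d=(M3−M2)/(6·2)=-4123/14388, b=Δ2−h2·(2M2+M3)/6=4402/3597
seg 3: a=3, c=M3/2=-5415/2398, d=(M4−M3)/(6·1)=11713/7194, b=Δ3−h3·(2M3+M4)/6=-1429/327
seg 4: a=-2, c=M4/2=3149/1199, d=(M5−M4)/(6·2)=-3149/7194, b=Δ4−h4·(2M4+M5)/6=-28789/7194
t_q=9/2 → seg 1, τ=3/2; S=0+3367/3597·τ+761/1199·τ²+-469/3597·τ³=22945/9592

  seg 0: a=1 b=-3482/3597 c=0 d=761/10791
  seg 1: a=0 b=3367/3597 c=761/1199 d=-469/3597
  seg 2: a=5 b=4402/3597 c=-646/1199 d=-4123/14388
  seg 3: a=3 b=-1429/327 c=-5415/2398 d=11713/7194
  seg 4: a=-2 b=-28789/7194 c=3149/1199 d=-3149/7194
S(9/2) = 22945/9592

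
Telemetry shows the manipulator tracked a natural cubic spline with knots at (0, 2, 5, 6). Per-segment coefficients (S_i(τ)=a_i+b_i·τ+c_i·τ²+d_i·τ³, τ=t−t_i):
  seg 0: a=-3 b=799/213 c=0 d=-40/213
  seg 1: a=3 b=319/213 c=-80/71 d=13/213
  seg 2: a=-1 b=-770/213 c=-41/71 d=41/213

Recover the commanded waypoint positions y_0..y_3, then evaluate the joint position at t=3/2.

y_0 = S_0(0) = a_0 = -3
y_1 = S_1(0) = a_1 = 3
y_2 = S_2(0) = a_2 = -1
y_3 = S_2(1) = -5
t_q=3/2 is in segment 0 (τ=3/2); S_0(τ)=283/142

y_0=-3 y_1=3 y_2=-1 y_3=-5
S(3/2) = 283/142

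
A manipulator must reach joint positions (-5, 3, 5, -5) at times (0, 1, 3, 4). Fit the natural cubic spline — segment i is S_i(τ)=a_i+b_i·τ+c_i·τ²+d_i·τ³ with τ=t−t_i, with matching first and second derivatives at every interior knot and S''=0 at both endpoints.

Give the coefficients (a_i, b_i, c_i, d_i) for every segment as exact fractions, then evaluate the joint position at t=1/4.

Δ: Δ0=8, Δ1=1, Δ2=-10
row 1: diag=6, rhs=-42; c'=1/3, d'=-7
row 2: denom=6−2·1/3=16/3; d'=(-66−2·-7)/(16/3)=-39/4
back: M2=-39/4
back: M1=-7−1/3·-39/4=-15/4
M: M0=0, M1=-15/4, M2=-39/4, M3=0
seg 0: a=-5, c=M0/2=0, d=(M1−M0)/(6·1)=-5/8, b=Δ0−h0·(2M0+M1)/6=69/8
seg 1: a=3, c=M1/2=-15/8, d=(M2−M1)/(6·2)=-1/2, b=Δ1−h1·(2M1+M2)/6=27/4
seg 2: a=5, c=M2/2=-39/8, d=(M3−M2)/(6·1)=13/8, b=Δ2−h2·(2M2+M3)/6=-27/4
t_q=1/4 → seg 0, τ=1/4; S=-5+69/8·τ+0·τ²+-5/8·τ³=-1461/512

  seg 0: a=-5 b=69/8 c=0 d=-5/8
  seg 1: a=3 b=27/4 c=-15/8 d=-1/2
  seg 2: a=5 b=-27/4 c=-39/8 d=13/8
S(1/4) = -1461/512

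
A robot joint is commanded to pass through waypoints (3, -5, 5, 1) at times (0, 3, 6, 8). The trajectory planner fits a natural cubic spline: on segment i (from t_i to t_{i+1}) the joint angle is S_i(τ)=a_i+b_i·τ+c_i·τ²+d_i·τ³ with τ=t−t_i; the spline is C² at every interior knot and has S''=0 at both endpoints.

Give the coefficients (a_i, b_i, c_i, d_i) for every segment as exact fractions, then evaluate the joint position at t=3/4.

Δ: Δ0=-8/3, Δ1=10/3, Δ2=-2
row 1: diag=12, rhs=36; c'=1/4, d'=3
row 2: denom=10−3·1/4=37/4; d'=(-32−3·3)/(37/4)=-164/37
back: M2=-164/37
back: M1=3−1/4·-164/37=152/37
M: M0=0, M1=152/37, M2=-164/37, M3=0
seg 0: a=3, c=M0/2=0, d=(M1−M0)/(6·3)=76/333, b=Δ0−h0·(2M0+M1)/6=-524/111
seg 1: a=-5, c=M1/2=76/37, d=(M2−M1)/(6·3)=-158/333, b=Δ1−h1·(2M1+M2)/6=160/111
seg 2: a=5, c=M2/2=-82/37, d=(M3−M2)/(6·2)=41/111, b=Δ2−h2·(2M2+M3)/6=106/111
t_q=3/4 → seg 0, τ=3/4; S=3+-524/111·τ+0·τ²+76/333·τ³=-263/592

  seg 0: a=3 b=-524/111 c=0 d=76/333
  seg 1: a=-5 b=160/111 c=76/37 d=-158/333
  seg 2: a=5 b=106/111 c=-82/37 d=41/111
S(3/4) = -263/592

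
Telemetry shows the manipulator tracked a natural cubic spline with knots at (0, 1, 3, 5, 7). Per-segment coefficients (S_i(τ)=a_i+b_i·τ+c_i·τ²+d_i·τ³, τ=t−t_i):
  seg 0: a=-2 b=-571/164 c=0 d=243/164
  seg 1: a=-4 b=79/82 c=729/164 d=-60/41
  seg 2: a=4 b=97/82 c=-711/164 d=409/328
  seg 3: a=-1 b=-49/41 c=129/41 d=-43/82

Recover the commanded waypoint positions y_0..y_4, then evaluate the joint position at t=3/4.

y_0 = S_0(0) = a_0 = -2
y_1 = S_1(0) = a_1 = -4
y_2 = S_2(0) = a_2 = 4
y_3 = S_3(0) = a_3 = -1
y_4 = S_3(2) = 5
t_q=3/4 is in segment 0 (τ=3/4); S_0(τ)=-41839/10496

y_0=-2 y_1=-4 y_2=4 y_3=-1 y_4=5
S(3/4) = -41839/10496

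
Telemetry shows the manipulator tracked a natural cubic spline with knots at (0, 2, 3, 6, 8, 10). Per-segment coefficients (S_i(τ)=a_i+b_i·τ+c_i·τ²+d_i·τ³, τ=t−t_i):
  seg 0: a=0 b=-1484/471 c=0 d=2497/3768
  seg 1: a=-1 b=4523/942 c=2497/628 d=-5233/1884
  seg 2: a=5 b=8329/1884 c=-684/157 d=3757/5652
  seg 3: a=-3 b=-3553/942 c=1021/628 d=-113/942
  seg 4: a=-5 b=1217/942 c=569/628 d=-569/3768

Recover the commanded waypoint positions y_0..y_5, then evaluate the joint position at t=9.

y_0=0 y_1=-1 y_2=5 y_3=-3 y_4=-5 y_5=0
S(9) = -3709/1256

y_0 = S_0(0) = a_0 = 0
y_1 = S_1(0) = a_1 = -1
y_2 = S_2(0) = a_2 = 5
y_3 = S_3(0) = a_3 = -3
y_4 = S_4(0) = a_4 = -5
y_5 = S_4(2) = 0
t_q=9 is in segment 4 (τ=1); S_4(τ)=-3709/1256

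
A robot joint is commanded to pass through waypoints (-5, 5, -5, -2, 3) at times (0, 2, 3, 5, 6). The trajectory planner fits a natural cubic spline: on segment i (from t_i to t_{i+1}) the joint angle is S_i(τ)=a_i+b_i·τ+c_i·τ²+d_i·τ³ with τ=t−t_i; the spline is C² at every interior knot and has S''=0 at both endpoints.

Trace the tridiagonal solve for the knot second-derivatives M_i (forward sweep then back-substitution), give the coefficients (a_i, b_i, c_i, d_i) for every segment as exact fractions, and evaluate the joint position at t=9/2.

Δ: Δ0=5, Δ1=-10, Δ2=3/2, Δ3=5
row 1: diag=6, rhs=-90; c'=1/6, d'=-15
row 2: denom=6−1·1/6=35/6; d'=(69−1·-15)/(35/6)=72/5
row 3: denom=6−2·12/35=186/35; d'=(21−2·72/5)/(186/35)=-91/62
back: M3=-91/62
back: M2=72/5−12/35·-91/62=462/31
back: M1=-15−1/6·462/31=-542/31
M: M0=0, M1=-542/31, M2=462/31, M3=-91/62, M4=0
seg 0: a=-5, c=M0/2=0, d=(M1−M0)/(6·2)=-271/186, b=Δ0−h0·(2M0+M1)/6=1007/93
seg 1: a=5, c=M1/2=-271/31, d=(M2−M1)/(6·1)=502/93, b=Δ1−h1·(2M1+M2)/6=-619/93
seg 2: a=-5, c=M2/2=231/31, d=(M3−M2)/(6·2)=-1015/744, b=Δ2−h2·(2M2+M3)/6=-739/93
seg 3: a=-2, c=M3/2=-91/124, d=(M4−M3)/(6·1)=91/372, b=Δ3−h3·(2M3+M4)/6=1021/186
t_q=9/2 → seg 2, τ=3/2; S=-5+-739/93·τ+231/31·τ²+-1015/744·τ³=-9439/1984

  seg 0: a=-5 b=1007/93 c=0 d=-271/186
  seg 1: a=5 b=-619/93 c=-271/31 d=502/93
  seg 2: a=-5 b=-739/93 c=231/31 d=-1015/744
  seg 3: a=-2 b=1021/186 c=-91/124 d=91/372
S(9/2) = -9439/1984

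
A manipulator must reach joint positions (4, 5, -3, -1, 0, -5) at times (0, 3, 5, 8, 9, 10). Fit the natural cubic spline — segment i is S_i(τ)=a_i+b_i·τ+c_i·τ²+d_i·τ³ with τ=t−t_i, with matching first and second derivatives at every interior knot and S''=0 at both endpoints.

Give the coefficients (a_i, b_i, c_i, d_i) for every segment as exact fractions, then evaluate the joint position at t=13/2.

  seg 0: a=4 b=2585/1308 c=0 d=-2149/11772
  seg 1: a=5 b=-1931/654 c=-2149/1308 d=61/109
  seg 2: a=-3 b=-1837/654 c=2243/1308 d=-2183/11772
  seg 3: a=-1 b=3235/1308 c=5/109 d=-1987/1308
  seg 4: a=0 b=-1303/654 c=-1967/436 d=1967/1308
S(13/2) = -13885/3488

Δ: Δ0=1/3, Δ1=-4, Δ2=2/3, Δ3=1, Δ4=-5
row 1: diag=10, rhs=-26; c'=1/5, d'=-13/5
row 2: denom=10−2·1/5=48/5; d'=(28−2·-13/5)/(48/5)=83/24
row 3: denom=8−3·5/16=113/16; d'=(2−3·83/24)/(113/16)=-134/113
row 4: denom=4−1·16/113=436/113; d'=(-36−1·-134/113)/(436/113)=-1967/218
back: M4=-1967/218
back: M3=-134/113−16/113·-1967/218=10/109
back: M2=83/24−5/16·10/109=2243/654
back: M1=-13/5−1/5·2243/654=-2149/654
M: M0=0, M1=-2149/654, M2=2243/654, M3=10/109, M4=-1967/218, M5=0
seg 0: a=4, c=M0/2=0, d=(M1−M0)/(6·3)=-2149/11772, b=Δ0−h0·(2M0+M1)/6=2585/1308
seg 1: a=5, c=M1/2=-2149/1308, d=(M2−M1)/(6·2)=61/109, b=Δ1−h1·(2M1+M2)/6=-1931/654
seg 2: a=-3, c=M2/2=2243/1308, d=(M3−M2)/(6·3)=-2183/11772, b=Δ2−h2·(2M2+M3)/6=-1837/654
seg 3: a=-1, c=M3/2=5/109, d=(M4−M3)/(6·1)=-1987/1308, b=Δ3−h3·(2M3+M4)/6=3235/1308
seg 4: a=0, c=M4/2=-1967/436, d=(M5−M4)/(6·1)=1967/1308, b=Δ4−h4·(2M4+M5)/6=-1303/654
t_q=13/2 → seg 2, τ=3/2; S=-3+-1837/654·τ+2243/1308·τ²+-2183/11772·τ³=-13885/3488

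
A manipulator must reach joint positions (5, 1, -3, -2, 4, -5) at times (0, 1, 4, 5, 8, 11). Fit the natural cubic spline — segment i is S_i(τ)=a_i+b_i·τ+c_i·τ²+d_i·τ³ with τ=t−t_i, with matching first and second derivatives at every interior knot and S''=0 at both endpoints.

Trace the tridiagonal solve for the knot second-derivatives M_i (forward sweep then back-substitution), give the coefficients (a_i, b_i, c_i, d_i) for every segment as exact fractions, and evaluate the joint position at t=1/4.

  seg 0: a=5 b=-2228/521 c=0 d=144/521
  seg 1: a=1 b=-1796/521 c=432/521 d=-584/14067
  seg 2: a=-3 b=212/521 c=712/1563 d=215/1563
  seg 3: a=-2 b=2705/1563 c=1357/1563 d=-3650/14067
  seg 4: a=4 b=-103/1563 c=-2293/1563 d=2293/14067
S(1/4) = 8201/2084

Δ: Δ0=-4, Δ1=-4/3, Δ2=1, Δ3=2, Δ4=-3
row 1: diag=8, rhs=16; c'=3/8, d'=2
row 2: denom=8−3·3/8=55/8; d'=(14−3·2)/(55/8)=64/55
row 3: denom=8−1·8/55=432/55; d'=(6−1·64/55)/(432/55)=133/216
row 4: denom=12−3·55/144=521/48; d'=(-30−3·133/216)/(521/48)=-4586/1563
back: M4=-4586/1563
back: M3=133/216−55/144·-4586/1563=2714/1563
back: M2=64/55−8/55·2714/1563=1424/1563
back: M1=2−3/8·1424/1563=864/521
M: M0=0, M1=864/521, M2=1424/1563, M3=2714/1563, M4=-4586/1563, M5=0
seg 0: a=5, c=M0/2=0, d=(M1−M0)/(6·1)=144/521, b=Δ0−h0·(2M0+M1)/6=-2228/521
seg 1: a=1, c=M1/2=432/521, d=(M2−M1)/(6·3)=-584/14067, b=Δ1−h1·(2M1+M2)/6=-1796/521
seg 2: a=-3, c=M2/2=712/1563, d=(M3−M2)/(6·1)=215/1563, b=Δ2−h2·(2M2+M3)/6=212/521
seg 3: a=-2, c=M3/2=1357/1563, d=(M4−M3)/(6·3)=-3650/14067, b=Δ3−h3·(2M3+M4)/6=2705/1563
seg 4: a=4, c=M4/2=-2293/1563, d=(M5−M4)/(6·3)=2293/14067, b=Δ4−h4·(2M4+M5)/6=-103/1563
t_q=1/4 → seg 0, τ=1/4; S=5+-2228/521·τ+0·τ²+144/521·τ³=8201/2084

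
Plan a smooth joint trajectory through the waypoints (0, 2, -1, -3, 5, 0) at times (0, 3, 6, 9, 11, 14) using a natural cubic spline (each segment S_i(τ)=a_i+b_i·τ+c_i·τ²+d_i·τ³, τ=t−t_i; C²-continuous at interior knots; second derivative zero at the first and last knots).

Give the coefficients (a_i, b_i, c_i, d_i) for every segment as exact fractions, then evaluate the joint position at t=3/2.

  seg 0: a=0 b=166/165 c=0 d=-56/1485
  seg 1: a=2 b=-2/165 c=-56/165 d=1/297
  seg 2: a=-1 b=-323/165 c=-17/55 d=122/495
  seg 3: a=-3 b=469/165 c=21/11 d=-439/660
  seg 4: a=5 b=412/165 c=-229/110 d=229/990
S(3/2) = 76/55

Δ: Δ0=2/3, Δ1=-1, Δ2=-2/3, Δ3=4, Δ4=-5/3
row 1: diag=12, rhs=-10; c'=1/4, d'=-5/6
row 2: denom=12−3·1/4=45/4; d'=(2−3·-5/6)/(45/4)=2/5
row 3: denom=10−3·4/15=46/5; d'=(28−3·2/5)/(46/5)=67/23
row 4: denom=10−2·5/23=220/23; d'=(-34−2·67/23)/(220/23)=-229/55
back: M4=-229/55
back: M3=67/23−5/23·-229/55=42/11
back: M2=2/5−4/15·42/11=-34/55
back: M1=-5/6−1/4·-34/55=-112/165
M: M0=0, M1=-112/165, M2=-34/55, M3=42/11, M4=-229/55, M5=0
seg 0: a=0, c=M0/2=0, d=(M1−M0)/(6·3)=-56/1485, b=Δ0−h0·(2M0+M1)/6=166/165
seg 1: a=2, c=M1/2=-56/165, d=(M2−M1)/(6·3)=1/297, b=Δ1−h1·(2M1+M2)/6=-2/165
seg 2: a=-1, c=M2/2=-17/55, d=(M3−M2)/(6·3)=122/495, b=Δ2−h2·(2M2+M3)/6=-323/165
seg 3: a=-3, c=M3/2=21/11, d=(M4−M3)/(6·2)=-439/660, b=Δ3−h3·(2M3+M4)/6=469/165
seg 4: a=5, c=M4/2=-229/110, d=(M5−M4)/(6·3)=229/990, b=Δ4−h4·(2M4+M5)/6=412/165
t_q=3/2 → seg 0, τ=3/2; S=0+166/165·τ+0·τ²+-56/1485·τ³=76/55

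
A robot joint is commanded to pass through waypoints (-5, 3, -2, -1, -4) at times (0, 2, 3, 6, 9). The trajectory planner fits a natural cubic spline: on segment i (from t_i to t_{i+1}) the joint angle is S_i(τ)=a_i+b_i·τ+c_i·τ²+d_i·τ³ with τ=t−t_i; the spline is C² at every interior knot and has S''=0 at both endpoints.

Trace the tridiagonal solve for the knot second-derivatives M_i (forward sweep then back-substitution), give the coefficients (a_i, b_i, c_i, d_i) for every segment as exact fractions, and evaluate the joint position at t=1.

  seg 0: a=-5 b=1871/255 c=0 d=-851/1020
  seg 1: a=3 b=-682/255 c=-851/170 d=1367/510
  seg 2: a=-2 b=-2369/510 c=258/85 d=-421/918
  seg 3: a=-1 b=302/255 c=-557/510 d=557/4590
S(1) = 511/340

Δ: Δ0=4, Δ1=-5, Δ2=1/3, Δ3=-1
row 1: diag=6, rhs=-54; c'=1/6, d'=-9
row 2: denom=8−1·1/6=47/6; d'=(32−1·-9)/(47/6)=246/47
row 3: denom=12−3·18/47=510/47; d'=(-8−3·246/47)/(510/47)=-557/255
back: M3=-557/255
back: M2=246/47−18/47·-557/255=516/85
back: M1=-9−1/6·516/85=-851/85
M: M0=0, M1=-851/85, M2=516/85, M3=-557/255, M4=0
seg 0: a=-5, c=M0/2=0, d=(M1−M0)/(6·2)=-851/1020, b=Δ0−h0·(2M0+M1)/6=1871/255
seg 1: a=3, c=M1/2=-851/170, d=(M2−M1)/(6·1)=1367/510, b=Δ1−h1·(2M1+M2)/6=-682/255
seg 2: a=-2, c=M2/2=258/85, d=(M3−M2)/(6·3)=-421/918, b=Δ2−h2·(2M2+M3)/6=-2369/510
seg 3: a=-1, c=M3/2=-557/510, d=(M4−M3)/(6·3)=557/4590, b=Δ3−h3·(2M3+M4)/6=302/255
t_q=1 → seg 0, τ=1; S=-5+1871/255·τ+0·τ²+-851/1020·τ³=511/340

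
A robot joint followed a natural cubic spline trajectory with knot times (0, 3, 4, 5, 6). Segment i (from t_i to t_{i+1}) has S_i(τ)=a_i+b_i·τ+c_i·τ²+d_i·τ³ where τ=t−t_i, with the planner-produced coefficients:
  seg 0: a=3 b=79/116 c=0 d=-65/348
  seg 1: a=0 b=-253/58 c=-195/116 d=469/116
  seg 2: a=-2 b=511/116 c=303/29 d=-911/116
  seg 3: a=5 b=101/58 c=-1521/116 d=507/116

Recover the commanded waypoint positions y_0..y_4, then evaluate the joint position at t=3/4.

y_0 = S_0(0) = a_0 = 3
y_1 = S_1(0) = a_1 = 0
y_2 = S_2(0) = a_2 = -2
y_3 = S_3(0) = a_3 = 5
y_4 = S_3(1) = -2
t_q=3/4 is in segment 0 (τ=3/4); S_0(τ)=25479/7424

y_0=3 y_1=0 y_2=-2 y_3=5 y_4=-2
S(3/4) = 25479/7424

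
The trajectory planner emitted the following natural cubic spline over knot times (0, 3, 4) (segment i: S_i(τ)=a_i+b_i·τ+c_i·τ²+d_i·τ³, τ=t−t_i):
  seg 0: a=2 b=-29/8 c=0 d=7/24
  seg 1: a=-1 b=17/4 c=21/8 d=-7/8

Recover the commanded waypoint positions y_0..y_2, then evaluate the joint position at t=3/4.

y_0 = S_0(0) = a_0 = 2
y_1 = S_1(0) = a_1 = -1
y_2 = S_1(1) = 5
t_q=3/4 is in segment 0 (τ=3/4); S_0(τ)=-305/512

y_0=2 y_1=-1 y_2=5
S(3/4) = -305/512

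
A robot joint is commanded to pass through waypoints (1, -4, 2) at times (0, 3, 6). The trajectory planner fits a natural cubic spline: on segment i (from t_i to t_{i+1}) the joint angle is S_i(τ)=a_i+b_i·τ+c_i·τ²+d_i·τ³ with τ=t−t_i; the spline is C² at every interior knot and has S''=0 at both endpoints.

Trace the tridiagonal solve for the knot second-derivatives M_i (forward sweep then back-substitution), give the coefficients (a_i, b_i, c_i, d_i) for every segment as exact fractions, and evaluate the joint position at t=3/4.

Δ: Δ0=-5/3, Δ1=2
row 1: diag=12, rhs=22; c'=1/4, d'=11/6
back: M1=11/6
M: M0=0, M1=11/6, M2=0
seg 0: a=1, c=M0/2=0, d=(M1−M0)/(6·3)=11/108, b=Δ0−h0·(2M0+M1)/6=-31/12
seg 1: a=-4, c=M1/2=11/12, d=(M2−M1)/(6·3)=-11/108, b=Δ1−h1·(2M1+M2)/6=1/6
t_q=3/4 → seg 0, τ=3/4; S=1+-31/12·τ+0·τ²+11/108·τ³=-229/256

  seg 0: a=1 b=-31/12 c=0 d=11/108
  seg 1: a=-4 b=1/6 c=11/12 d=-11/108
S(3/4) = -229/256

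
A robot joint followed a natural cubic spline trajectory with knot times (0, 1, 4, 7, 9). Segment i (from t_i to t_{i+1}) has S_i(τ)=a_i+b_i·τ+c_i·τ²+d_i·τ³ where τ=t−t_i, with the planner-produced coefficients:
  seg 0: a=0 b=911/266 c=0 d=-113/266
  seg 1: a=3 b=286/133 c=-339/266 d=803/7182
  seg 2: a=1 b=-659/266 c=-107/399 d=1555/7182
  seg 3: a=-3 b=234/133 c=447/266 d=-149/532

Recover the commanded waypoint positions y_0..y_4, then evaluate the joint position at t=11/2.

y_0=0 y_1=3 y_2=1 y_3=-3 y_4=5
S(11/2) = -787/304

y_0 = S_0(0) = a_0 = 0
y_1 = S_1(0) = a_1 = 3
y_2 = S_2(0) = a_2 = 1
y_3 = S_3(0) = a_3 = -3
y_4 = S_3(2) = 5
t_q=11/2 is in segment 2 (τ=3/2); S_2(τ)=-787/304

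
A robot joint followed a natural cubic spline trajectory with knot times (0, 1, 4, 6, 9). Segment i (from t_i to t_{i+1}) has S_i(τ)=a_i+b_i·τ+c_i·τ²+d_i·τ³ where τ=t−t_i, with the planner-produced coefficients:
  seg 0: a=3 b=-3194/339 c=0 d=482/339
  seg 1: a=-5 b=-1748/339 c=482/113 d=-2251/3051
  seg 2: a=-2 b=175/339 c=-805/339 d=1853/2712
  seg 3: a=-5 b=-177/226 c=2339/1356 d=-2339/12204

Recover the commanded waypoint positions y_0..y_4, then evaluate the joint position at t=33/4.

y_0 = S_0(0) = a_0 = 3
y_1 = S_1(0) = a_1 = -5
y_2 = S_2(0) = a_2 = -2
y_3 = S_3(0) = a_3 = -5
y_4 = S_3(3) = 3
t_q=33/4 is in segment 3 (τ=9/4); S_3(τ)=-6157/28928

y_0=3 y_1=-5 y_2=-2 y_3=-5 y_4=3
S(33/4) = -6157/28928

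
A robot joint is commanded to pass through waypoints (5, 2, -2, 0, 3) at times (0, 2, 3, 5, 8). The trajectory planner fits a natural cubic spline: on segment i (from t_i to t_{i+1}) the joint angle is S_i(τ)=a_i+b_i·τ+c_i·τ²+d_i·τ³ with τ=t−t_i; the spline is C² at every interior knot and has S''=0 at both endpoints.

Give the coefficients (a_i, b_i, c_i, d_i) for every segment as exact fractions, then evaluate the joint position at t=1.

  seg 0: a=5 b=-109/326 c=0 d=-95/326
  seg 1: a=2 b=-1249/326 c=-285/163 d=515/326
  seg 2: a=-2 b=-422/163 c=975/326 d=-195/326
  seg 3: a=0 b=358/163 c=-195/326 d=65/978
S(1) = 713/163

Δ: Δ0=-3/2, Δ1=-4, Δ2=1, Δ3=1
row 1: diag=6, rhs=-15; c'=1/6, d'=-5/2
row 2: denom=6−1·1/6=35/6; d'=(30−1·-5/2)/(35/6)=39/7
row 3: denom=10−2·12/35=326/35; d'=(0−2·39/7)/(326/35)=-195/163
back: M3=-195/163
back: M2=39/7−12/35·-195/163=975/163
back: M1=-5/2−1/6·975/163=-570/163
M: M0=0, M1=-570/163, M2=975/163, M3=-195/163, M4=0
seg 0: a=5, c=M0/2=0, d=(M1−M0)/(6·2)=-95/326, b=Δ0−h0·(2M0+M1)/6=-109/326
seg 1: a=2, c=M1/2=-285/163, d=(M2−M1)/(6·1)=515/326, b=Δ1−h1·(2M1+M2)/6=-1249/326
seg 2: a=-2, c=M2/2=975/326, d=(M3−M2)/(6·2)=-195/326, b=Δ2−h2·(2M2+M3)/6=-422/163
seg 3: a=0, c=M3/2=-195/326, d=(M4−M3)/(6·3)=65/978, b=Δ3−h3·(2M3+M4)/6=358/163
t_q=1 → seg 0, τ=1; S=5+-109/326·τ+0·τ²+-95/326·τ³=713/163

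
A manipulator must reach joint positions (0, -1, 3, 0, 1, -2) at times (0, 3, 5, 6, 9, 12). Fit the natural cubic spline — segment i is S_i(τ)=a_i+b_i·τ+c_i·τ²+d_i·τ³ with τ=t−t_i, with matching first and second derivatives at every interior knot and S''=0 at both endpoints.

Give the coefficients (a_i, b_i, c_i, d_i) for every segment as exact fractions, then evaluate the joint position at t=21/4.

  seg 0: a=0 b=-223/132 c=0 d=179/1188
  seg 1: a=-1 b=157/66 c=179/132 d=-17/22
  seg 2: a=3 b=-97/66 c=-433/132 d=7/4
  seg 3: a=0 b=-367/132 c=65/33 d=-41/132
  seg 4: a=1 b=43/66 c=-109/132 d=109/1188
S(21/4) = 6913/2816

Δ: Δ0=-1/3, Δ1=2, Δ2=-3, Δ3=1/3, Δ4=-1
row 1: diag=10, rhs=14; c'=1/5, d'=7/5
row 2: denom=6−2·1/5=28/5; d'=(-30−2·7/5)/(28/5)=-41/7
row 3: denom=8−1·5/28=219/28; d'=(20−1·-41/7)/(219/28)=724/219
row 4: denom=12−3·28/73=792/73; d'=(-8−3·724/219)/(792/73)=-109/66
back: M4=-109/66
back: M3=724/219−28/73·-109/66=130/33
back: M2=-41/7−5/28·130/33=-433/66
back: M1=7/5−1/5·-433/66=179/66
M: M0=0, M1=179/66, M2=-433/66, M3=130/33, M4=-109/66, M5=0
seg 0: a=0, c=M0/2=0, d=(M1−M0)/(6·3)=179/1188, b=Δ0−h0·(2M0+M1)/6=-223/132
seg 1: a=-1, c=M1/2=179/132, d=(M2−M1)/(6·2)=-17/22, b=Δ1−h1·(2M1+M2)/6=157/66
seg 2: a=3, c=M2/2=-433/132, d=(M3−M2)/(6·1)=7/4, b=Δ2−h2·(2M2+M3)/6=-97/66
seg 3: a=0, c=M3/2=65/33, d=(M4−M3)/(6·3)=-41/132, b=Δ3−h3·(2M3+M4)/6=-367/132
seg 4: a=1, c=M4/2=-109/132, d=(M5−M4)/(6·3)=109/1188, b=Δ4−h4·(2M4+M5)/6=43/66
t_q=21/4 → seg 2, τ=1/4; S=3+-97/66·τ+-433/132·τ²+7/4·τ³=6913/2816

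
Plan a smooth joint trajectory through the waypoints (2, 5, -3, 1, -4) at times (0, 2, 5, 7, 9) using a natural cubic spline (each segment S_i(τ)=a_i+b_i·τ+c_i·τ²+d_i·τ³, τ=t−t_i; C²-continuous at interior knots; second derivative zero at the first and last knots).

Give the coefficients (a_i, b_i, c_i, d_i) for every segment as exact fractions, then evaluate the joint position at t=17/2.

Δ: Δ0=3/2, Δ1=-8/3, Δ2=2, Δ3=-5/2
row 1: diag=10, rhs=-25; c'=3/10, d'=-5/2
row 2: denom=10−3·3/10=91/10; d'=(28−3·-5/2)/(91/10)=355/91
row 3: denom=8−2·20/91=688/91; d'=(-27−2·355/91)/(688/91)=-3167/688
back: M3=-3167/688
back: M2=355/91−20/91·-3167/688=845/172
back: M1=-5/2−3/10·845/172=-1367/344
M: M0=0, M1=-1367/344, M2=845/172, M3=-3167/688, M4=0
seg 0: a=2, c=M0/2=0, d=(M1−M0)/(6·2)=-1367/4128, b=Δ0−h0·(2M0+M1)/6=2915/1032
seg 1: a=5, c=M1/2=-1367/688, d=(M2−M1)/(6·3)=1019/2064, b=Δ1−h1·(2M1+M2)/6=-593/516
seg 2: a=-3, c=M2/2=845/344, d=(M3−M2)/(6·2)=-6547/8256, b=Δ2−h2·(2M2+M3)/6=535/2064
seg 3: a=1, c=M3/2=-3167/1376, d=(M4−M3)/(6·2)=3167/8256, b=Δ3−h3·(2M3+M4)/6=587/1032
t_q=17/2 → seg 3, τ=3/2; S=1+587/1032·τ+-3167/1376·τ²+3167/8256·τ³=-44709/22016

  seg 0: a=2 b=2915/1032 c=0 d=-1367/4128
  seg 1: a=5 b=-593/516 c=-1367/688 d=1019/2064
  seg 2: a=-3 b=535/2064 c=845/344 d=-6547/8256
  seg 3: a=1 b=587/1032 c=-3167/1376 d=3167/8256
S(17/2) = -44709/22016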